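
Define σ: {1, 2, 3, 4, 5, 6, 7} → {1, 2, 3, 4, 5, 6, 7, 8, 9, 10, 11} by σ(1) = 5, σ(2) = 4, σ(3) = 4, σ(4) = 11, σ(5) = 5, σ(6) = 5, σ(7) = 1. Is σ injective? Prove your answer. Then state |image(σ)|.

4

σ(2) = 4 = σ(3) with 2 ≠ 3, so σ is not injective.
The image of σ is {1, 4, 5, 11}, which has 4 elements.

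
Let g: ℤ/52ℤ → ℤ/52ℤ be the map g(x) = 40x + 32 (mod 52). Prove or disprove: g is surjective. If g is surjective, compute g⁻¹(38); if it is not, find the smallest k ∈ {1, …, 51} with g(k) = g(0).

13

Recall: g is surjective if every y in the codomain equals g(x) for some x in the domain.
Since gcd(40, 52) = 4, we have 40x ≡ 0 (mod 4) for all x, so g(x) ≡ 0 (mod 4).
But 1 ≢ 0 (mod 4), so 1 ∈ ℤ/52ℤ has no preimage. Therefore g is not surjective.
Since g is not surjective, we find the least positive k with g(k) = g(0): this means 40k ≡ 0 (mod 52), i.e. 52 ∣ 40k. Since gcd(40, 52) = 4, dividing through by 4 this holds exactly when 13 ∣ 10k, and as gcd(10, 13) = 1, exactly when 13 ∣ k.
The smallest positive such k is 13.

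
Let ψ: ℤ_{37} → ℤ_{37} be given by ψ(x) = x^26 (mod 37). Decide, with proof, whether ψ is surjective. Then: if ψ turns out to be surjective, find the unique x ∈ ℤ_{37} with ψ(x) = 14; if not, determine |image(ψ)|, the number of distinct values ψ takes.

19

ψ(18): Repeated squaring mod 37: 18^1 ≡ 18, 18^2 ≡ 18² = 324 ≡ 28, 18^4 ≡ 28² = 784 ≡ 7, 18^8 ≡ 7² = 49 ≡ 12, 18^16 ≡ 12² = 144 ≡ 33. Since 26 = 16 + 8 + 2, 18^26 ≡ 33·12·28: 33·12 = 396 ≡ 26, then 26·28 = 728 ≡ 25. So 18^26 ≡ 25 (mod 37).
ψ(19): Repeated squaring mod 37: 19^1 ≡ 19, 19^2 ≡ 19² = 361 ≡ 28, 19^4 ≡ 28² = 784 ≡ 7, 19^8 ≡ 7² = 49 ≡ 12, 19^16 ≡ 12² = 144 ≡ 33. Since 26 = 16 + 8 + 2, 19^26 ≡ 33·12·28: 33·12 = 396 ≡ 26, then 26·28 = 728 ≡ 25. So 19^26 ≡ 25 (mod 37).
So ψ(18) = ψ(19) = 25 while 18 ≠ 19, therefore ψ is not injective.
A non-injective map from the 37-element set ℤ_{37} to itself takes at most 36 distinct values, so it cannot be surjective. Hence ψ is not surjective.
Since ψ is not surjective, we determine |image(ψ)|. Computing x^26 mod 37 for each x (by repeated squaring, reducing mod 37 at every step), the values ψ(0), ψ(1), …, ψ(36) are: 0, 1, 3, 12, 9, 21, 36, 16, 27, 33, 26, 10, 34, 28, 11, 30, 7, 4, 25, 25, 4, 7, 30, 11, 28, 34, 10, 26, 33, 27, 16, 36, 21, 9, 12, 3, 1.
The distinct values are {0, 1, 3, 4, 7, 9, 10, 11, 12, 16, 21, 25, 26, 27, 28, 30, 33, 34, 36}; there are 19 of them.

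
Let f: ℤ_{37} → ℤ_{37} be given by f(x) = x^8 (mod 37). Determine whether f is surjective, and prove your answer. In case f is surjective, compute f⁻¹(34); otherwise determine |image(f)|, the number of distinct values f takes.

10

f(1) = 1^8 = 1.
f(6): Repeated squaring mod 37: 6^1 ≡ 6, 6^2 ≡ 6² = 36, 6^4 ≡ 36² = 1296 ≡ 1, 6^8 ≡ 1² = 1. So 6^8 ≡ 1 (mod 37).
So f(1) = f(6) = 1 while 1 ≠ 6, so f is not injective.
A non-injective map from the 37-element set ℤ_{37} to itself takes at most 36 distinct values, so it cannot be surjective. Thus f is not surjective.
Since f is not surjective, we determine |image(f)|. Computing x^8 mod 37 for each x (by repeated squaring, reducing mod 37 at every step), the values f(0), f(1), …, f(36) are: 0, 1, 34, 12, 9, 16, 1, 16, 10, 33, 26, 10, 34, 9, 26, 7, 7, 33, 12, 12, 33, 7, 7, 26, 9, 34, 10, 26, 33, 10, 16, 1, 16, 9, 12, 34, 1.
The distinct values are {0, 1, 7, 9, 10, 12, 16, 26, 33, 34}; there are 10 of them.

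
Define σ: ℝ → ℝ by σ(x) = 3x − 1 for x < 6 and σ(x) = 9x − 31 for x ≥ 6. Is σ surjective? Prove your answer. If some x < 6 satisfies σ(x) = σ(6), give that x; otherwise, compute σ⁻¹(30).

61/9

Both pieces are strictly increasing (slopes 3 and 9), so each is injective on its own interval.
The left piece maps (−∞, 6) onto (−∞, 17); the right piece maps [6, ∞) onto [23, ∞).
The union (−∞, 17) ∪ [23, ∞) omits the interval between 17 and 23; in particular 17 has no preimage. So σ is not surjective.
Because the two images are disjoint, no x < 6 has σ(x) = σ(6), so we compute σ⁻¹(30): 30 lies in [23, ∞), so solve 9x − 31 = 30: x = (30 + 31)/9 = 61/9.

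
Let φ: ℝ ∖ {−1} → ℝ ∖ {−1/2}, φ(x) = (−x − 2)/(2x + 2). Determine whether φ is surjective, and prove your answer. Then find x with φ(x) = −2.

-2/3

For any y ≠ −1/2, solving y(2x + 2) = −x − 2 for x gives a well-defined x ≠ −1. So φ is surjective.
Solving φ(x) = −2: cross-multiplying gives −x − 2 = −2(2x + 2), which rearranges to 3x = −2, so x = −2/3.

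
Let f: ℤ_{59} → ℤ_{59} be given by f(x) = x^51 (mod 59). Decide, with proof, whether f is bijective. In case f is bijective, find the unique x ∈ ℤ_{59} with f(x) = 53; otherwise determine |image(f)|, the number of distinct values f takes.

57

Since 59 is prime, the nonzero elements of ℤ_{59} form a cyclic group of order 58.
As gcd(51, 58) = 1, raising to the 51st power is a bijection on this group: if x_1^51 ≡ x_2^51 then (x_1x_2^{−1})^51 = 1, and the only element of order dividing gcd(51, 58) = 1 is 1, so x_1 = x_2.
With f(0) = 0 this makes f injective on all of ℤ_{59}, hence bijective (finite equal-size domain and codomain). In particular f is bijective.
Since f is bijective, we find the preimage of 53. The inverse of x ↦ x^51 on (ℤ_{59})^× is x ↦ x^33, because 51·33 = 1683 = 29·58 + 1 ≡ 1 (mod 58) and x^{58} = 1 for x ≠ 0 (Fermat). So f⁻¹(53) = 53^33 mod 59.
Repeated squaring mod 59: 53^1 ≡ 53, 53^2 ≡ 53² = 2809 ≡ 36, 53^4 ≡ 36² = 1296 ≡ 57, 53^8 ≡ 57² = 3249 ≡ 4, 53^16 ≡ 4² = 16, 53^32 ≡ 16² = 256 ≡ 20. Since 33 = 32 + 1, 53^33 ≡ 20·53: 20·53 = 1060 ≡ 57. So 53^33 ≡ 57 (mod 59).
Hence f⁻¹(53) = 57.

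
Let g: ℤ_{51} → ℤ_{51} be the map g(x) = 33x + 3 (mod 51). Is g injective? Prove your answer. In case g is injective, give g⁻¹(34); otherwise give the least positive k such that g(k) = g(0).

17

Recall: g is injective when g(u) = g(v) forces u = v.
We have gcd(33, 51) = 3 > 1. Taking u = 0 and v = 17: g(0) = 3 and g(17) = 33·17 + 3 = 564 ≡ 3 (mod 51).
So g(0) = g(17) while 0 ≠ 17, therefore g is not injective.
Since g is not injective, we find the least positive k with g(k) = g(0): this means 33k ≡ 0 (mod 51), i.e. 51 ∣ 33k. Since gcd(33, 51) = 3, dividing through by 3 this holds exactly when 17 ∣ 11k, and as gcd(11, 17) = 1, exactly when 17 ∣ k.
The smallest positive such k is 17.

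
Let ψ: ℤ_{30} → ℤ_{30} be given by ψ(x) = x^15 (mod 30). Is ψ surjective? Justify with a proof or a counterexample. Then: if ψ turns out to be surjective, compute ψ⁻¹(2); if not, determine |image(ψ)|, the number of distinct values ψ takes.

8

Computing x^15 mod 30 for each x (by repeated squaring, reducing mod 30 at every step), the values ψ(0), ψ(1), …, ψ(29) are: 0, 1, 8, 27, 4, 5, 6, 13, 2, 9, 10, 11, 18, 7, 14, 15, 16, 23, 12, 19, 20, 21, 28, 17, 24, 25, 26, 3, 22, 29.
Every element of ℤ_{30} appears exactly once in this list, so ψ is a bijection, and in particular surjective.
Since ψ is surjective, we read off the preimage of 2 from the same table: ψ(8) = 2, so ψ⁻¹(2) = 8.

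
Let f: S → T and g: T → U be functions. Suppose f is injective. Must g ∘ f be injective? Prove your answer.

No. Take S = T = U = {1, 2}, f = identity (injective), and g(x) = 1 for every x.
Then (g ∘ f)(1) = 1 = (g ∘ f)(2) with 1 ≠ 2, so g ∘ f is not injective.

not injective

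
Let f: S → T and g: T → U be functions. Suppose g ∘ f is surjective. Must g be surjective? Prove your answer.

surjective

Let c ∈ U. Since g ∘ f is surjective, some a ∈ S has g(f(a)) = c. Then b = f(a) ∈ T satisfies g(b) = c. So g is surjective.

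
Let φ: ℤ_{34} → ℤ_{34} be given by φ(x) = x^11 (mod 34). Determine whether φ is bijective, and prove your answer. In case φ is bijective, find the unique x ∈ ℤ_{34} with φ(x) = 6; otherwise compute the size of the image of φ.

Computing x^11 mod 34 for each x (by repeated squaring, reducing mod 34 at every step), the values φ(0), φ(1), …, φ(33) are: 0, 1, 8, 7, 30, 11, 22, 31, 2, 15, 20, 29, 6, 21, 10, 9, 16, 17, 18, 25, 24, 13, 28, 5, 14, 19, 32, 3, 12, 23, 4, 27, 26, 33.
Every element of ℤ_{34} appears exactly once in this list, so φ is a bijection, and in particular bijective.
Since φ is bijective, we read off the preimage of 6 from the same table: φ(12) = 6, so φ⁻¹(6) = 12.

12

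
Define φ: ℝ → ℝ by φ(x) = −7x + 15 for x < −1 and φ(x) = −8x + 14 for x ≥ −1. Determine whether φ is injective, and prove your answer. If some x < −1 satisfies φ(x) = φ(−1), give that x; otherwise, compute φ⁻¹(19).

-5/8

Both pieces are strictly decreasing (slopes −7 and −8), so each is injective on its own interval.
The left piece maps (−∞, −1) onto (22, ∞); the right piece maps [−1, ∞) onto (−∞, 22].
These images are disjoint, so no value is attained by both pieces. So φ is injective.
Because the two images are disjoint, no x < −1 has φ(x) = φ(−1), so we compute φ⁻¹(19): 19 lies in (−∞, 22], so solve −8x + 14 = 19: x = (19 − 14)/(−8) = −5/8.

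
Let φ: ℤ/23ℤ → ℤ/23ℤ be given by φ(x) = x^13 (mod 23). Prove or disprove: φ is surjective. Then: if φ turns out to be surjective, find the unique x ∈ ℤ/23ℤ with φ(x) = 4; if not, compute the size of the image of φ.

Since 23 is prime, the nonzero elements of ℤ/23ℤ form a cyclic group of order 22.
As gcd(13, 22) = 1, raising to the 13th power is a bijection on this group: if s^13 ≡ t^13 then (st^{−1})^13 = 1, and the only element of order dividing gcd(13, 22) = 1 is 1, so s = t.
With φ(0) = 0 this makes φ injective on all of ℤ/23ℤ, hence bijective (finite equal-size domain and codomain). In particular φ is surjective.
Since φ is surjective, we find the preimage of 4. The inverse of x ↦ x^13 on (ℤ/23ℤ)^× is x ↦ x^17, because 13·17 = 221 = 10·22 + 1 ≡ 1 (mod 22) and x^{22} = 1 for x ≠ 0 (Fermat). So φ⁻¹(4) = 4^17 mod 23.
Repeated squaring mod 23: 4^1 ≡ 4, 4^2 ≡ 4² = 16, 4^4 ≡ 16² = 256 ≡ 3, 4^8 ≡ 3² = 9, 4^16 ≡ 9² = 81 ≡ 12. Since 17 = 16 + 1, 4^17 ≡ 12·4: 12·4 = 48 ≡ 2. So 4^17 ≡ 2 (mod 23).
Hence φ⁻¹(4) = 2.

2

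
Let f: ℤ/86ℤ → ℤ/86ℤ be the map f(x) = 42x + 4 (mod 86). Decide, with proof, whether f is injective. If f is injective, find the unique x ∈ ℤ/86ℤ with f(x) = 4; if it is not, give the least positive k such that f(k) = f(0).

By definition, f is injective when f(x_1) = f(x_2) forces x_1 = x_2.
We have gcd(42, 86) = 2 > 1. Taking x_1 = 0 and x_2 = 43: f(0) = 4 and f(43) = 42·43 + 4 = 1810 ≡ 4 (mod 86).
So f(0) = f(43) while 0 ≠ 43, so f is not injective.
Since f is not injective, we find the least positive k with f(k) = f(0): this means 42k ≡ 0 (mod 86), i.e. 86 ∣ 42k. Since gcd(42, 86) = 2, dividing through by 2 this holds exactly when 43 ∣ 21k, and as gcd(21, 43) = 1, exactly when 43 ∣ k.
The smallest positive such k is 43.

43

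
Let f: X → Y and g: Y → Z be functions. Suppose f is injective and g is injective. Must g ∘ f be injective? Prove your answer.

injective

Suppose (g ∘ f)(x_1) = (g ∘ f)(x_2), i.e. g(f(x_1)) = g(f(x_2)).
Since g is injective, f(x_1) = f(x_2). Since f is injective, x_1 = x_2. Thus g ∘ f is injective.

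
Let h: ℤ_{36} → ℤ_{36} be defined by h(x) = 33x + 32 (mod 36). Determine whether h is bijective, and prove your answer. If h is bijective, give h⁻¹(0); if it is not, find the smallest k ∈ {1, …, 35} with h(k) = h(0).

12

We have gcd(33, 36) = 3 > 1. Taking s = 0 and t = 12: h(0) = 32 and h(12) = 33·12 + 32 = 428 ≡ 32 (mod 36).
So h(0) = h(12) while 0 ≠ 12, thus h is not injective, hence not bijective.
Since h is not bijective, we find the least positive k with h(k) = h(0): this means 33k ≡ 0 (mod 36), i.e. 36 ∣ 33k. Since gcd(33, 36) = 3, dividing through by 3 this holds exactly when 12 ∣ 11k, and as gcd(11, 12) = 1, exactly when 12 ∣ k.
The smallest positive such k is 12.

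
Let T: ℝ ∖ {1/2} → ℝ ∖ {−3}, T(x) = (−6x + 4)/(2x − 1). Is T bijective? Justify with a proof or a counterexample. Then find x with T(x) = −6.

Suppose T(s) = T(t). Cross-multiplying: (−6s + 4)(2t − 1) = (−6t + 4)(2s − 1).
Expanding both sides and cancelling the symmetric terms leaves −2·(s − t) = 0. Since −2 ≠ 0, s = t. Thus T is injective.
For any y ≠ −3, solving y(2x − 1) = −6x + 4 for x gives a well-defined x ≠ 1/2. So T is surjective.
So T is bijective.
Solving T(x) = −6: cross-multiplying gives −6x + 4 = −6(2x − 1), which rearranges to 6x = 2, so x = 1/3.

1/3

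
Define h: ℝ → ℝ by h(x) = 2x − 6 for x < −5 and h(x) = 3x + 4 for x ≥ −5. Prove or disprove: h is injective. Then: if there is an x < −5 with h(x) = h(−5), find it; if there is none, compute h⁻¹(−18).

-6

Both pieces are strictly increasing (slopes 2 and 3), so each is injective on its own interval.
The left piece maps (−∞, −5) onto (−∞, −16); the right piece maps [−5, ∞) onto [−11, ∞).
These images are disjoint, so no value is attained by both pieces. Hence h is injective.
Because the two images are disjoint, no x < −5 has h(x) = h(−5), so we compute h⁻¹(−18): −18 lies in (−∞, −16), so solve 2x − 6 = −18: x = (−18 + 6)/2 = −6.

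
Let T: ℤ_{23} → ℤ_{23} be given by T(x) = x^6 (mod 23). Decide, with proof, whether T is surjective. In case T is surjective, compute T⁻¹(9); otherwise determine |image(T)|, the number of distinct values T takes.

12

T(11): Repeated squaring mod 23: 11^1 ≡ 11, 11^2 ≡ 11² = 121 ≡ 6, 11^4 ≡ 6² = 36 ≡ 13. Since 6 = 4 + 2, 11^6 ≡ 13·6: 13·6 = 78 ≡ 9. So 11^6 ≡ 9 (mod 23).
T(12): Repeated squaring mod 23: 12^1 ≡ 12, 12^2 ≡ 12² = 144 ≡ 6, 12^4 ≡ 6² = 36 ≡ 13. Since 6 = 4 + 2, 12^6 ≡ 13·6: 13·6 = 78 ≡ 9. So 12^6 ≡ 9 (mod 23).
So T(11) = T(12) = 9 while 11 ≠ 12, thus T is not injective.
A non-injective map from the 23-element set ℤ_{23} to itself takes at most 22 distinct values, so it cannot be surjective. Hence T is not surjective.
Since T is not surjective, we determine |image(T)|. Computing x^6 mod 23 for each x (by repeated squaring, reducing mod 23 at every step), the values T(0), T(1), …, T(22) are: 0, 1, 18, 16, 2, 8, 12, 4, 13, 3, 6, 9, 9, 6, 3, 13, 4, 12, 8, 2, 16, 18, 1.
The distinct values are {0, 1, 2, 3, 4, 6, 8, 9, 12, 13, 16, 18}; there are 12 of them.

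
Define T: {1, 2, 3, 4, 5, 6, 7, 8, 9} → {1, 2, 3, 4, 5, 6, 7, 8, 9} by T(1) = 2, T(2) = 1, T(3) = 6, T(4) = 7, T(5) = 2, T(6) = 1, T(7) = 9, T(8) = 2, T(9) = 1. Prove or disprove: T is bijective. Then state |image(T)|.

T(1) = 2 = T(5) with 1 ≠ 5, so T is not injective, hence not bijective.
The image of T is {1, 2, 6, 7, 9}, which has 5 elements.

5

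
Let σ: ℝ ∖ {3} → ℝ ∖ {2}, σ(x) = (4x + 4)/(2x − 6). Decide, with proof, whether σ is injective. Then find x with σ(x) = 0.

-1

Suppose σ(u) = σ(v). Cross-multiplying: (4u + 4)(2v − 6) = (4v + 4)(2u − 6).
Expanding both sides and cancelling the symmetric terms leaves −32·(u − v) = 0. Since −32 ≠ 0, u = v. Hence σ is injective.
Solving σ(x) = 0: cross-multiplying gives 4x + 4 = 0(2x − 6), which rearranges to 4x = −4, so x = −1.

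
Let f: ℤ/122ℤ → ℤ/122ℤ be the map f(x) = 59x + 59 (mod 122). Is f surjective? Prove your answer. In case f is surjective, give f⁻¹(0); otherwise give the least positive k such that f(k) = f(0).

121

Since gcd(59, 122) = 1, 59 is invertible modulo 122. Euclid's algorithm: 122 = 2·59 + 4, 59 = 14·4 + 3, 4 = 1·3 + 1; back-substituting gives 1 = 91·59 − 44·122, so 59⁻¹ ≡ 91 (mod 122).
Then y ↦ 91(y − 59) is a two-sided inverse to f, so every y ∈ ℤ/122ℤ has a preimage.
Therefore f is surjective.
Since f is surjective, we find f⁻¹(0): we need 59x ≡ 0 − 59 ≡ 63 (mod 122). Using 59⁻¹ = 91: x ≡ 91·63 = 5733 = 46·122 + 121, so x = 121.
Check: f(121) = 59·121 + 59 = 7198 = 59·122 + 0 ≡ 0 (mod 122).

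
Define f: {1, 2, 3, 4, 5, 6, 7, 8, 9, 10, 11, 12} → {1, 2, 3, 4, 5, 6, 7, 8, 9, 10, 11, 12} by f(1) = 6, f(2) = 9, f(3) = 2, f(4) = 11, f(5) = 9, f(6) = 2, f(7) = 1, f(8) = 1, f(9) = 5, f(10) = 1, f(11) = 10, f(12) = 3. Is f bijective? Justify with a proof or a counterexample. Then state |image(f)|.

8

f(2) = 9 = f(5) with 2 ≠ 5, so f is not injective, hence not bijective.
The image of f is {1, 2, 3, 5, 6, 9, 10, 11}, which has 8 elements.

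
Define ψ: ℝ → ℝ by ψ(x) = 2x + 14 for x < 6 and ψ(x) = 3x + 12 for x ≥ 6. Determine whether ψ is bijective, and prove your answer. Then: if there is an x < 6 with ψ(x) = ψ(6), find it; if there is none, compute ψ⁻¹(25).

11/2

Both pieces are strictly increasing (slopes 2 and 3), so each is injective on its own interval.
The left piece maps (−∞, 6) onto (−∞, 26); the right piece maps [6, ∞) onto [30, ∞).
The images leave a gap (26 has no preimage), so ψ is not surjective, hence not bijective.
Because the two images are disjoint, no x < 6 has ψ(x) = ψ(6), so we compute ψ⁻¹(25): 25 lies in (−∞, 26), so solve 2x + 14 = 25: x = (25 − 14)/2 = 11/2.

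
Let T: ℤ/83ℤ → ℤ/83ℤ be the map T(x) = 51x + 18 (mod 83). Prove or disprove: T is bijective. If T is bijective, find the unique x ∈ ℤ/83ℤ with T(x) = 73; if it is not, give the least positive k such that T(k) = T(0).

32

If T(s) = T(t), then 51s ≡ 51t (mod 83). Because gcd(51, 83) = 1, we may cancel 51 to get s ≡ t (mod 83).
We now compute 51⁻¹ mod 83 explicitly. Euclid's algorithm: 83 = 1·51 + 32, 51 = 1·32 + 19, 32 = 1·19 + 13, 19 = 1·13 + 6, 13 = 2·6 + 1; back-substituting gives 1 = 70·51 − 43·83, so 51⁻¹ ≡ 70 (mod 83).
Then y ↦ 70(y − 18) is a two-sided inverse to T, so every y ∈ ℤ/83ℤ has a preimage.
Therefore T is bijective.
Since T is bijective, we compute T⁻¹(73): solve 51x + 18 ≡ 73 (mod 83), i.e. 51x ≡ 55 (mod 83).
Multiplying by 51⁻¹ = 70 gives x ≡ 70·55 = 3850 = 46·83 + 32 ≡ 32 (mod 83).
Check: T(32) = 51·32 + 18 = 1650 = 19·83 + 73 ≡ 73 (mod 83).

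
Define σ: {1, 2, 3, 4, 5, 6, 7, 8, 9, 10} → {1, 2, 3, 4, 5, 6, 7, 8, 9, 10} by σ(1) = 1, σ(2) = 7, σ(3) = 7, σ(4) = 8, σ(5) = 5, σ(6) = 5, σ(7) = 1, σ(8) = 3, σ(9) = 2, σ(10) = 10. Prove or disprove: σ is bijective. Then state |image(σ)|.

7

σ(2) = 7 = σ(3) with 2 ≠ 3, so σ is not injective, hence not bijective.
The image of σ is {1, 2, 3, 5, 7, 8, 10}, which has 7 elements.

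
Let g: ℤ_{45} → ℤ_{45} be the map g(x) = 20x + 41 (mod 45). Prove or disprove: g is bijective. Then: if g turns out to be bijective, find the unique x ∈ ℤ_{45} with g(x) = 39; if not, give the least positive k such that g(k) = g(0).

9

By definition, injectivity means: for all s, t in the domain, g(s) = g(t) implies s = t.
We have gcd(20, 45) = 5 > 1. Taking s = 0 and t = 9: g(0) = 41 and g(9) = 20·9 + 41 = 221 ≡ 41 (mod 45).
So g(0) = g(9) while 0 ≠ 9, hence g is not injective, hence not bijective.
Since g is not bijective, we find the least positive k with g(k) = g(0): this means 20k ≡ 0 (mod 45), i.e. 45 ∣ 20k. Since gcd(20, 45) = 5, dividing through by 5 this holds exactly when 9 ∣ 4k, and as gcd(4, 9) = 1, exactly when 9 ∣ k.
The smallest positive such k is 9.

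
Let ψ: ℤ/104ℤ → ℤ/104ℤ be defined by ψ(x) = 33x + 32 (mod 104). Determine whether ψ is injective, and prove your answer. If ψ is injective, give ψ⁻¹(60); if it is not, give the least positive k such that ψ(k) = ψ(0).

If ψ(x_1) = ψ(x_2), then 33x_1 ≡ 33x_2 (mod 104). Because gcd(33, 104) = 1, we may cancel 33 to get x_1 ≡ x_2 (mod 104).
Therefore ψ is injective.
We now compute 33⁻¹ mod 104 explicitly. Euclid's algorithm: 104 = 3·33 + 5, 33 = 6·5 + 3, 5 = 1·3 + 2, 3 = 1·2 + 1; back-substituting gives 1 = 41·33 − 13·104, so 33⁻¹ ≡ 41 (mod 104).
Since ψ is injective, we compute ψ⁻¹(60): solve 33x + 32 ≡ 60 (mod 104), i.e. 33x ≡ 28 (mod 104).
Multiplying by 33⁻¹ = 41 gives x ≡ 41·28 = 1148 = 11·104 + 4 ≡ 4 (mod 104).
Check: ψ(4) = 33·4 + 32 = 164 = 1·104 + 60 ≡ 60 (mod 104).

4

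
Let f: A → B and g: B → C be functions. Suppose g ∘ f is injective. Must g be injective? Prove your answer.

No. Take A = {0, 1}, B = {0, 1, 2, 3, 4}, C = {0, 1, 2, 3, 4}, f(a) = a for each a ∈ A, and g(b) = 3 if b ∈ {3, 4} else g(b) = b.
Then g ∘ f = f is injective (A ⊂ B and f is the inclusion), but g(3) = g(4) = 3 with 3 ≠ 4, so g is not injective.

not injective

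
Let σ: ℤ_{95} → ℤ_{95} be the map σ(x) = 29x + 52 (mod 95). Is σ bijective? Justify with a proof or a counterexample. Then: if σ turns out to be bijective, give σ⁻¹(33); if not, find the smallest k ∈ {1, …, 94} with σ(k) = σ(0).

19

Suppose σ(s) = σ(t) in ℤ_{95}. Then 29s + 52 ≡ 29t + 52 (mod 95), thus 29(s − t) ≡ 0 (mod 95).
Since gcd(29, 95) = 1, 29 is invertible modulo 95, thus s − t ≡ 0 (mod 95), i.e. s = t.
We now compute 29⁻¹ mod 95 explicitly. Euclid's algorithm: 95 = 3·29 + 8, 29 = 3·8 + 5, 8 = 1·5 + 3, 5 = 1·3 + 2, 3 = 1·2 + 1; back-substituting gives 1 = 59·29 − 18·95, so 29⁻¹ ≡ 59 (mod 95).
For any y ∈ ℤ_{95}, x = 59(y − 52) mod 95 satisfies σ(x) = 29·59(y − 52) + 52 ≡ y (since 29·59 ≡ 1 mod 95). So every y has a preimage.
Thus σ is bijective.
Since σ is bijective, we find σ⁻¹(33): we need 29x ≡ 33 − 52 ≡ 76 (mod 95). Using 29⁻¹ = 59: x ≡ 59·76 = 4484 = 47·95 + 19, so x = 19.
Check: σ(19) = 29·19 + 52 = 603 = 6·95 + 33 ≡ 33 (mod 95).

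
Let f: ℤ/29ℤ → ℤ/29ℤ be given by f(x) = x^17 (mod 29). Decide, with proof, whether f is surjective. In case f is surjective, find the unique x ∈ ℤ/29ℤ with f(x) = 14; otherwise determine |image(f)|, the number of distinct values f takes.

Since 29 is prime, the nonzero elements of ℤ/29ℤ form a cyclic group of order 28.
As gcd(17, 28) = 1, raising to the 17th power is a bijection on this group: if u^17 ≡ v^17 then (uv^{−1})^17 = 1, and the only element of order dividing gcd(17, 28) = 1 is 1, so u = v.
With f(0) = 0 this makes f injective on all of ℤ/29ℤ, hence bijective (finite equal-size domain and codomain). In particular f is surjective.
Since f is surjective, we find the preimage of 14. The inverse of x ↦ x^17 on (ℤ/29ℤ)^× is x ↦ x^5, because 17·5 = 85 = 3·28 + 1 ≡ 1 (mod 28) and x^{28} = 1 for x ≠ 0 (Fermat). So f⁻¹(14) = 14^5 mod 29.
Repeated squaring mod 29: 14^1 ≡ 14, 14^2 ≡ 14² = 196 ≡ 22, 14^4 ≡ 22² = 484 ≡ 20. Since 5 = 4 + 1, 14^5 ≡ 20·14: 20·14 = 280 ≡ 19. So 14^5 ≡ 19 (mod 29).
Hence f⁻¹(14) = 19.

19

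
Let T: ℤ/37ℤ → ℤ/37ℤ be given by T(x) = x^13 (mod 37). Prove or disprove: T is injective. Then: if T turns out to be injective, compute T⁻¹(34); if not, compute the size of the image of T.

33

Since 37 is prime, the nonzero elements of ℤ/37ℤ form a cyclic group of order 36.
As gcd(13, 36) = 1, raising to the 13th power is a bijection on this group: if x_1^13 ≡ x_2^13 then (x_1x_2^{−1})^13 = 1, and the only element of order dividing gcd(13, 36) = 1 is 1, so x_1 = x_2.
With T(0) = 0 this makes T injective on all of ℤ/37ℤ, hence bijective (finite equal-size domain and codomain). In particular T is injective.
Since T is injective, we find the preimage of 34. The inverse of x ↦ x^13 on (ℤ/37ℤ)^× is x ↦ x^25, because 13·25 = 325 = 9·36 + 1 ≡ 1 (mod 36) and x^{36} = 1 for x ≠ 0 (Fermat). So T⁻¹(34) = 34^25 mod 37.
Repeated squaring mod 37: 34^1 ≡ 34, 34^2 ≡ 34² = 1156 ≡ 9, 34^4 ≡ 9² = 81 ≡ 7, 34^8 ≡ 7² = 49 ≡ 12, 34^16 ≡ 12² = 144 ≡ 33. Since 25 = 16 + 8 + 1, 34^25 ≡ 33·12·34: 33·12 = 396 ≡ 26, then 26·34 = 884 ≡ 33. So 34^25 ≡ 33 (mod 37).
Hence T⁻¹(34) = 33.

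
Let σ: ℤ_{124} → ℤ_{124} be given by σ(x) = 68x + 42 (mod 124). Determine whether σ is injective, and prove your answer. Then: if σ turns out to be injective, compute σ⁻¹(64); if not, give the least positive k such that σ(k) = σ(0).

By definition, injectivity means: for all u, v in the domain, σ(u) = σ(v) implies u = v.
We have gcd(68, 124) = 4 > 1. Taking u = 0 and v = 31: σ(0) = 42 and σ(31) = 68·31 + 42 = 2150 ≡ 42 (mod 124).
So σ(0) = σ(31) while 0 ≠ 31, therefore σ is not injective.
Since σ is not injective, we find the least positive k with σ(k) = σ(0): this means 68k ≡ 0 (mod 124), i.e. 124 ∣ 68k. Since gcd(68, 124) = 4, dividing through by 4 this holds exactly when 31 ∣ 17k, and as gcd(17, 31) = 1, exactly when 31 ∣ k.
The smallest positive such k is 31.

31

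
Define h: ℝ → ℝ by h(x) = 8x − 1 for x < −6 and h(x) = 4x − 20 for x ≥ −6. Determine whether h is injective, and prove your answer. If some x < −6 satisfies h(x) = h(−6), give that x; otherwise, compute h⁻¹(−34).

-7/2

Both pieces are strictly increasing (slopes 8 and 4), so each is injective on its own interval.
The left piece maps (−∞, −6) onto (−∞, −49); the right piece maps [−6, ∞) onto [−44, ∞).
These images are disjoint, so no value is attained by both pieces. Hence h is injective.
Because the two images are disjoint, no x < −6 has h(x) = h(−6), so we compute h⁻¹(−34): −34 lies in [−44, ∞), so solve 4x − 20 = −34: x = (−34 + 20)/4 = −7/2.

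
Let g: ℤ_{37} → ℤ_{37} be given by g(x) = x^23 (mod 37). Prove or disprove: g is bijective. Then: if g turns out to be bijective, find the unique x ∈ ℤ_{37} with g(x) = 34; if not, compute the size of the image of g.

Since 37 is prime, the nonzero elements of ℤ_{37} form a cyclic group of order 36.
As gcd(23, 36) = 1, raising to the 23rd power is a bijection on this group: if x_1^23 ≡ x_2^23 then (x_1x_2^{−1})^23 = 1, and the only element of order dividing gcd(23, 36) = 1 is 1, so x_1 = x_2.
With g(0) = 0 this makes g injective on all of ℤ_{37}, hence bijective (finite equal-size domain and codomain). In particular g is bijective.
Since g is bijective, we find the preimage of 34. The inverse of x ↦ x^23 on (ℤ_{37})^× is x ↦ x^11, because 23·11 = 253 = 7·36 + 1 ≡ 1 (mod 36) and x^{36} = 1 for x ≠ 0 (Fermat). So g⁻¹(34) = 34^11 mod 37.
Repeated squaring mod 37: 34^1 ≡ 34, 34^2 ≡ 34² = 1156 ≡ 9, 34^4 ≡ 9² = 81 ≡ 7, 34^8 ≡ 7² = 49 ≡ 12. Since 11 = 8 + 2 + 1, 34^11 ≡ 12·9·34: 12·9 = 108 ≡ 34, then 34·34 = 1156 ≡ 9. So 34^11 ≡ 9 (mod 37).
Hence g⁻¹(34) = 9.

9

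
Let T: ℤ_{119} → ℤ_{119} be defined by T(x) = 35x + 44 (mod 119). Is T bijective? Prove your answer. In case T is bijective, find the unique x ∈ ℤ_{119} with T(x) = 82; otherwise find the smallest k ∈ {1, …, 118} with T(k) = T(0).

17

We have gcd(35, 119) = 7 > 1. Taking x_1 = 0 and x_2 = 17: T(0) = 44 and T(17) = 35·17 + 44 = 639 ≡ 44 (mod 119).
So T(0) = T(17) while 0 ≠ 17, thus T is not injective, hence not bijective.
Since T is not bijective, we find the least positive k with T(k) = T(0): this means 35k ≡ 0 (mod 119), i.e. 119 ∣ 35k. Since gcd(35, 119) = 7, dividing through by 7 this holds exactly when 17 ∣ 5k, and as gcd(5, 17) = 1, exactly when 17 ∣ k.
The smallest positive such k is 17.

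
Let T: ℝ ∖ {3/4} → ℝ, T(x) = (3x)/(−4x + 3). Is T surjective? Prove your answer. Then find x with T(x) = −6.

If T(x) = −3/4, cross-multiplying gives −4(3x) = 3(−4x + 3), which simplifies to 0 = 9 — false.  So −3/4 has no preimage and T is not surjective.
Solving T(x) = −6: cross-multiplying gives 3x = −6(−4x + 3), which rearranges to −21x = −18, so x = 6/7.

6/7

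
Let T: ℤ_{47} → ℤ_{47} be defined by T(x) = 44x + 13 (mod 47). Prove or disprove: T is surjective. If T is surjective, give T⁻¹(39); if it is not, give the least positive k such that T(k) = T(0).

Recall: T is surjective if every y in the codomain equals T(x) for some x in the domain.
Since gcd(44, 47) = 1, 44 is invertible modulo 47. Euclid's algorithm: 47 = 1·44 + 3, 44 = 14·3 + 2, 3 = 1·2 + 1; back-substituting gives 1 = 31·44 − 29·47, so 44⁻¹ ≡ 31 (mod 47).
For any y ∈ ℤ_{47}, x = 31(y − 13) mod 47 satisfies T(x) = 44·31(y − 13) + 13 ≡ y (since 44·31 ≡ 1 mod 47). So every y has a preimage.
So T is surjective.
Since T is surjective, we find T⁻¹(39): we need 44x ≡ 39 − 13 ≡ 26 (mod 47). Using 44⁻¹ = 31: x ≡ 31·26 = 806 = 17·47 + 7, so x = 7.
Check: T(7) = 44·7 + 13 = 321 = 6·47 + 39 ≡ 39 (mod 47).

7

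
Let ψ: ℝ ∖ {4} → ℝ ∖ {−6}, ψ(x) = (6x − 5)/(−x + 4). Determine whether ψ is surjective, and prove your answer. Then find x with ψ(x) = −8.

For any y ≠ −6, solving y(−x + 4) = 6x − 5 for x gives a well-defined x ≠ 4. So ψ is surjective.
Solving ψ(x) = −8: cross-multiplying gives 6x − 5 = −8(−x + 4), which rearranges to −2x = −27, so x = 27/2.

27/2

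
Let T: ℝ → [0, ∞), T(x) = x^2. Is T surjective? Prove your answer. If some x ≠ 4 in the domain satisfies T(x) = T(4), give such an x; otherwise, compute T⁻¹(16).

-4

For any y ∈ [0, ∞), x = y^{1/2} ∈ ℝ satisfies x^2 = y, so T is surjective.
For the follow-up, such an x exists: taking x = −4 ∈ ℝ gives T(−4) = 16 = T(4) with −4 ≠ 4.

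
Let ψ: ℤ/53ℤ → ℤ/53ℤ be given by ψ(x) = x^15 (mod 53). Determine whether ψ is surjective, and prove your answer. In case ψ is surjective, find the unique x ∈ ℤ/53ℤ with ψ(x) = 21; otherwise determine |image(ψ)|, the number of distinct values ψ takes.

35

Since 53 is prime, the nonzero elements of ℤ/53ℤ form a cyclic group of order 52.
As gcd(15, 52) = 1, raising to the 15th power is a bijection on this group: if x_1^15 ≡ x_2^15 then (x_1x_2^{−1})^15 = 1, and the only element of order dividing gcd(15, 52) = 1 is 1, so x_1 = x_2.
With ψ(0) = 0 this makes ψ injective on all of ℤ/53ℤ, hence bijective (finite equal-size domain and codomain). In particular ψ is surjective.
Since ψ is surjective, we find the preimage of 21. The inverse of x ↦ x^15 on (ℤ/53ℤ)^× is x ↦ x^7, because 15·7 = 105 = 2·52 + 1 ≡ 1 (mod 52) and x^{52} = 1 for x ≠ 0 (Fermat). So ψ⁻¹(21) = 21^7 mod 53.
Repeated squaring mod 53: 21^1 ≡ 21, 21^2 ≡ 21² = 441 ≡ 17, 21^4 ≡ 17² = 289 ≡ 24. Since 7 = 4 + 2 + 1, 21^7 ≡ 24·17·21: 24·17 = 408 ≡ 37, then 37·21 = 777 ≡ 35. So 21^7 ≡ 35 (mod 53).
Hence ψ⁻¹(21) = 35.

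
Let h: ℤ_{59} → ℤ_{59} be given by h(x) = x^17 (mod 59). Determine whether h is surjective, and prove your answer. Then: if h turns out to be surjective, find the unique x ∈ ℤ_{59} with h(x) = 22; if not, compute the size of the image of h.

Since 59 is prime, the nonzero elements of ℤ_{59} form a cyclic group of order 58.
As gcd(17, 58) = 1, raising to the 17th power is a bijection on this group: if a^17 ≡ b^17 then (ab^{−1})^17 = 1, and the only element of order dividing gcd(17, 58) = 1 is 1, so a = b.
With h(0) = 0 this makes h injective on all of ℤ_{59}, hence bijective (finite equal-size domain and codomain). In particular h is surjective.
Since h is surjective, we find the preimage of 22. The inverse of x ↦ x^17 on (ℤ_{59})^× is x ↦ x^41, because 17·41 = 697 = 12·58 + 1 ≡ 1 (mod 58) and x^{58} = 1 for x ≠ 0 (Fermat). So h⁻¹(22) = 22^41 mod 59.
Repeated squaring mod 59: 22^1 ≡ 22, 22^2 ≡ 22² = 484 ≡ 12, 22^4 ≡ 12² = 144 ≡ 26, 22^8 ≡ 26² = 676 ≡ 27, 22^16 ≡ 27² = 729 ≡ 21, 22^32 ≡ 21² = 441 ≡ 28. Since 41 = 32 + 8 + 1, 22^41 ≡ 28·27·22: 28·27 = 756 ≡ 48, then 48·22 = 1056 ≡ 53. So 22^41 ≡ 53 (mod 59).
Hence h⁻¹(22) = 53.

53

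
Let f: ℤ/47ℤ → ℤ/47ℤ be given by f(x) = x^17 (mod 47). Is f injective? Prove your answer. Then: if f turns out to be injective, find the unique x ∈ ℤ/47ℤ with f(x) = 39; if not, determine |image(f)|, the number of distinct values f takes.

20

Since 47 is prime, the nonzero elements of ℤ/47ℤ form a cyclic group of order 46.
As gcd(17, 46) = 1, raising to the 17th power is a bijection on this group: if x_1^17 ≡ x_2^17 then (x_1x_2^{−1})^17 = 1, and the only element of order dividing gcd(17, 46) = 1 is 1, so x_1 = x_2.
With f(0) = 0 this makes f injective on all of ℤ/47ℤ, hence bijective (finite equal-size domain and codomain). In particular f is injective.
Since f is injective, we find the preimage of 39. The inverse of x ↦ x^17 on (ℤ/47ℤ)^× is x ↦ x^19, because 17·19 = 323 = 7·46 + 1 ≡ 1 (mod 46) and x^{46} = 1 for x ≠ 0 (Fermat). So f⁻¹(39) = 39^19 mod 47.
Repeated squaring mod 47: 39^1 ≡ 39, 39^2 ≡ 39² = 1521 ≡ 17, 39^4 ≡ 17² = 289 ≡ 7, 39^8 ≡ 7² = 49 ≡ 2, 39^16 ≡ 2² = 4. Since 19 = 16 + 2 + 1, 39^19 ≡ 4·17·39: 4·17 = 68 ≡ 21, then 21·39 = 819 ≡ 20. So 39^19 ≡ 20 (mod 47).
Hence f⁻¹(39) = 20.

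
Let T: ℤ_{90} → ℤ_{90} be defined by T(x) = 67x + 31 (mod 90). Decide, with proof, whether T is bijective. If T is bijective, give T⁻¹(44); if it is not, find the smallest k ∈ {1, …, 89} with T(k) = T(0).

If T(u) = T(v), then 67u ≡ 67v (mod 90). Because gcd(67, 90) = 1, we may cancel 67 to get u ≡ v (mod 90).
We now compute 67⁻¹ mod 90 explicitly. Euclid's algorithm: 90 = 1·67 + 23, 67 = 2·23 + 21, 23 = 1·21 + 2, 21 = 10·2 + 1; back-substituting gives 1 = 43·67 − 32·90, so 67⁻¹ ≡ 43 (mod 90).
Then y ↦ 43(y − 31) is a two-sided inverse to T, so every y ∈ ℤ_{90} has a preimage.
Therefore T is bijective.
Since T is bijective, we compute T⁻¹(44): solve 67x + 31 ≡ 44 (mod 90), i.e. 67x ≡ 13 (mod 90).
Multiplying by 67⁻¹ = 43 gives x ≡ 43·13 = 559 = 6·90 + 19 ≡ 19 (mod 90).
Check: T(19) = 67·19 + 31 = 1304 = 14·90 + 44 ≡ 44 (mod 90).

19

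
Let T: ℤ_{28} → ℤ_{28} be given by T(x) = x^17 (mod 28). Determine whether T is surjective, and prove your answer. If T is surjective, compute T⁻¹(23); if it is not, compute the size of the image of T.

21

T(0) = 0^17 = 0.
T(14): Repeated squaring mod 28: 14^1 ≡ 14, 14^2 ≡ 14² = 196 ≡ 0, 14^4 ≡ 0² = 0, 14^8 ≡ 0² = 0, 14^16 ≡ 0² = 0. Since 17 = 16 + 1, 14^17 ≡ 0·14: 0·14 = 0. So 14^17 ≡ 0 (mod 28).
So T(0) = T(14) = 0 while 0 ≠ 14, hence T is not injective.
A non-injective map from the 28-element set ℤ_{28} to itself takes at most 27 distinct values, so it cannot be surjective. So T is not surjective.
Since T is not surjective, we determine |image(T)|. Computing x^17 mod 28 for each x (by repeated squaring, reducing mod 28 at every step), the values T(0), T(1), …, T(27) are: 0, 1, 4, 19, 16, 17, 20, 7, 8, 25, 12, 23, 24, 13, 0, 15, 4, 5, 16, 3, 20, 21, 8, 11, 12, 9, 24, 27.
The distinct values are {0, 1, 3, 4, 5, 7, 8, 9, 11, 12, 13, 15, 16, 17, 19, 20, 21, 23, 24, 25, 27}; there are 21 of them.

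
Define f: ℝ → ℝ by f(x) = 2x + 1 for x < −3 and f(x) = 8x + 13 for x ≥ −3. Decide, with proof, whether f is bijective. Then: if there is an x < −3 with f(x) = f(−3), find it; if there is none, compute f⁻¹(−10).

-6

Both pieces are strictly increasing (slopes 2 and 8), so each is injective on its own interval.
The left piece maps (−∞, −3) onto (−∞, −5); the right piece maps [−3, ∞) onto [−11, ∞).
These images overlap. In particular f(−3) = −11 (right piece), and solving 2x + 1 = −11 on the left piece gives x = −6 < −3.
So f(−6) = f(−3) with −6 ≠ −3, and f is not injective, hence not bijective. This x = −6 is the requested value below −3.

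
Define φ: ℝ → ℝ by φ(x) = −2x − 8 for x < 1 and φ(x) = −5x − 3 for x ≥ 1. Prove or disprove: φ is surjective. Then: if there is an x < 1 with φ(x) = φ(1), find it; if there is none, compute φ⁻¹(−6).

0

Both pieces are strictly decreasing (slopes −2 and −5), so each is injective on its own interval.
The left piece maps (−∞, 1) onto (−10, ∞); the right piece maps [1, ∞) onto (−∞, −8].
The union (−10, ∞) ∪ (−∞, −8] covers ℝ, so φ is surjective.
For the follow-up: the images overlap, so an x < 1 with φ(x) = φ(1) exists. φ(1) = −8; solving −2x − 8 = −8 for x < 1 gives x = (−8 + 8)/(−2) = 0.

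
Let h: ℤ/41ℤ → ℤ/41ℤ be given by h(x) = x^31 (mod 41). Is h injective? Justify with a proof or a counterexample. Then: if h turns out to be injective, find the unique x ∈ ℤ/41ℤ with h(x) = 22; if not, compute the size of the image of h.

34

Since 41 is prime, the nonzero elements of ℤ/41ℤ form a cyclic group of order 40.
As gcd(31, 40) = 1, raising to the 31st power is a bijection on this group: if x_1^31 ≡ x_2^31 then (x_1x_2^{−1})^31 = 1, and the only element of order dividing gcd(31, 40) = 1 is 1, so x_1 = x_2.
With h(0) = 0 this makes h injective on all of ℤ/41ℤ, hence bijective (finite equal-size domain and codomain). In particular h is injective.
Since h is injective, we find the preimage of 22. The inverse of x ↦ x^31 on (ℤ/41ℤ)^× is x ↦ x^31, because 31·31 = 961 = 24·40 + 1 ≡ 1 (mod 40) and x^{40} = 1 for x ≠ 0 (Fermat). So h⁻¹(22) = 22^31 mod 41.
Repeated squaring mod 41: 22^1 ≡ 22, 22^2 ≡ 22² = 484 ≡ 33, 22^4 ≡ 33² = 1089 ≡ 23, 22^8 ≡ 23² = 529 ≡ 37, 22^16 ≡ 37² = 1369 ≡ 16. Since 31 = 16 + 8 + 4 + 2 + 1, 22^31 ≡ 16·37·23·33·22: 16·37 = 592 ≡ 18, then 18·23 = 414 ≡ 4, then 4·33 = 132 ≡ 9, then 9·22 = 198 ≡ 34. So 22^31 ≡ 34 (mod 41).
Hence h⁻¹(22) = 34.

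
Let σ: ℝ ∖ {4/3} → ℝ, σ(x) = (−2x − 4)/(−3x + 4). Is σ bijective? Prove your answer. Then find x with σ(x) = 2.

If σ(x) = 2/3, cross-multiplying gives −3(−2x − 4) = −2(−3x + 4), which simplifies to 12 = −8 — false.  So 2/3 has no preimage and σ is not surjective.
Hence σ is not bijective.
Solving σ(x) = 2: cross-multiplying gives −2x − 4 = 2(−3x + 4), which rearranges to 4x = 12, so x = 3.

3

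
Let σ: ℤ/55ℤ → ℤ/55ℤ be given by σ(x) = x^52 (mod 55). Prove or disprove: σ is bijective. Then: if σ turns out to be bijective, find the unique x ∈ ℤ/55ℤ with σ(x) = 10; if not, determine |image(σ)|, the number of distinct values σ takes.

σ(4): Repeated squaring mod 55: 4^1 ≡ 4, 4^2 ≡ 4² = 16, 4^4 ≡ 16² = 256 ≡ 36, 4^8 ≡ 36² = 1296 ≡ 31, 4^16 ≡ 31² = 961 ≡ 26, 4^32 ≡ 26² = 676 ≡ 16. Since 52 = 32 + 16 + 4, 4^52 ≡ 16·26·36: 16·26 = 416 ≡ 31, then 31·36 = 1116 ≡ 16. So 4^52 ≡ 16 (mod 55).
σ(7): Repeated squaring mod 55: 7^1 ≡ 7, 7^2 ≡ 7² = 49, 7^4 ≡ 49² = 2401 ≡ 36, 7^8 ≡ 36² = 1296 ≡ 31, 7^16 ≡ 31² = 961 ≡ 26, 7^32 ≡ 26² = 676 ≡ 16. Since 52 = 32 + 16 + 4, 7^52 ≡ 16·26·36: 16·26 = 416 ≡ 31, then 31·36 = 1116 ≡ 16. So 7^52 ≡ 16 (mod 55).
So σ(4) = σ(7) = 16 while 4 ≠ 7, thus σ is not injective, hence not bijective.
Since σ is not bijective, we determine |image(σ)|. Computing x^52 mod 55 for each x (by repeated squaring, reducing mod 55 at every step), the values σ(0), σ(1), …, σ(54) are: 0, 1, 26, 31, 16, 25, 36, 16, 31, 26, 45, 11, 1, 26, 31, 5, 36, 36, 16, 31, 15, 1, 11, 1, 26, 20, 16, 36, 36, 16, 20, 26, 1, 11, 1, 15, 31, 16, 36, 36, 5, 31, 26, 1, 11, 45, 26, 31, 16, 36, 25, 16, 31, 26, 1.
The distinct values are {0, 1, 5, 11, 15, 16, 20, 25, 26, 31, 36, 45}; there are 12 of them.

12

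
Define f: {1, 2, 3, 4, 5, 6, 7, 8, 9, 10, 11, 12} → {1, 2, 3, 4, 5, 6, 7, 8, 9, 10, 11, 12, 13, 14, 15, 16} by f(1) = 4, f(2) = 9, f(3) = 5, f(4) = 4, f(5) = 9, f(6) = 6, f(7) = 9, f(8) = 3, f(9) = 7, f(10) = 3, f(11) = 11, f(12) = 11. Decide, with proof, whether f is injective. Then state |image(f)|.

7

f(1) = 4 = f(4) with 1 ≠ 4, so f is not injective.
The image of f is {3, 4, 5, 6, 7, 9, 11}, which has 7 elements.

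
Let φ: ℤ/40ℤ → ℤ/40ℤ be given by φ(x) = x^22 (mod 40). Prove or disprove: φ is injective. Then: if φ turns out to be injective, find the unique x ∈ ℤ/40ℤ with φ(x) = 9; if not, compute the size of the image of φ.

6

φ(4): Repeated squaring mod 40: 4^1 ≡ 4, 4^2 ≡ 4² = 16, 4^4 ≡ 16² = 256 ≡ 16, 4^8 ≡ 16² = 256 ≡ 16, 4^16 ≡ 16² = 256 ≡ 16. Since 22 = 16 + 4 + 2, 4^22 ≡ 16·16·16: 16·16 = 256 ≡ 16, then 16·16 = 256 ≡ 16. So 4^22 ≡ 16 (mod 40).
φ(6): Repeated squaring mod 40: 6^1 ≡ 6, 6^2 ≡ 6² = 36, 6^4 ≡ 36² = 1296 ≡ 16, 6^8 ≡ 16² = 256 ≡ 16, 6^16 ≡ 16² = 256 ≡ 16. Since 22 = 16 + 4 + 2, 6^22 ≡ 16·16·36: 16·16 = 256 ≡ 16, then 16·36 = 576 ≡ 16. So 6^22 ≡ 16 (mod 40).
So φ(4) = φ(6) = 16 while 4 ≠ 6, therefore φ is not injective.
Since φ is not injective, we determine |image(φ)|. Computing x^22 mod 40 for each x (by repeated squaring, reducing mod 40 at every step), the values φ(0), φ(1), …, φ(39) are: 0, 1, 24, 9, 16, 25, 16, 9, 24, 1, 0, 1, 24, 9, 16, 25, 16, 9, 24, 1, 0, 1, 24, 9, 16, 25, 16, 9, 24, 1, 0, 1, 24, 9, 16, 25, 16, 9, 24, 1.
The distinct values are {0, 1, 9, 16, 24, 25}; there are 6 of them.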